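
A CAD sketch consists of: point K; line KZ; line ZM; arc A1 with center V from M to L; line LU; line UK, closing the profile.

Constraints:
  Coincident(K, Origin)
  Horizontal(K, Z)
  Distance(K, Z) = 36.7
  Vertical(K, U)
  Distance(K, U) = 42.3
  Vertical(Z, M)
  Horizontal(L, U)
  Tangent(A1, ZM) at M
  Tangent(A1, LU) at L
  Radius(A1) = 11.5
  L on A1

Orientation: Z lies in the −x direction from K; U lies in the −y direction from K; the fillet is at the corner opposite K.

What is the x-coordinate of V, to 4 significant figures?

-25.20

K is at the origin; KZ is horizontal with |KZ| = 36.7 and Z on the −x side, so Z = (-36.70, 0.000). KU is vertical with |KU| = 42.3 and U on the −y side, so U = (0.000, -42.30). The virtual corner opposite K is at (-36.70, -42.30). The tangent condition forces VM to be normal to ZM and the tangent condition forces VL to be normal to LU, with radius 11.5, so the center V sits 11.5 in from both sides at V = (-25.20, -30.80). So V.x = -25.20.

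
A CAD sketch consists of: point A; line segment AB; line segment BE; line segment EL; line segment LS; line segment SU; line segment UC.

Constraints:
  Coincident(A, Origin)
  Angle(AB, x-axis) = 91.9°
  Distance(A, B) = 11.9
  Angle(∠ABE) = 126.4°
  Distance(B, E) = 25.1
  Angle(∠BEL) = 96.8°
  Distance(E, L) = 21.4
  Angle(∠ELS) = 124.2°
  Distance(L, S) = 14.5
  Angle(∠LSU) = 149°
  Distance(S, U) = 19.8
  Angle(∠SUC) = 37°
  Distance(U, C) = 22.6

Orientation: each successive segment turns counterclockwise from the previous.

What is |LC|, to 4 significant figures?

15.45

A is at the origin; AB runs at 91.9° with length 11.9, so B = (-0.3945, 11.89). ∠ABE = 126.4° gives BE at 145.5° from the x-axis; with |BE| = 25.1, E = (-21.08, 26.11). ∠BEL = 96.8° gives EL at -131.3° from the x-axis; with |EL| = 21.4, L = (-35.20, 10.03). ∠ELS = 124.2° gives LS at -75.50° from the x-axis; with |LS| = 14.5, S = (-31.57, -4.005). ∠LSU = 149.0° gives SU at -44.50° from the x-axis; with |SU| = 19.8, U = (-17.45, -17.88). ∠SUC = 37.0° gives UC at 98.50° from the x-axis; with |UC| = 22.6, C = (-20.79, 4.469). Then |LC| = |C − L| = 15.45.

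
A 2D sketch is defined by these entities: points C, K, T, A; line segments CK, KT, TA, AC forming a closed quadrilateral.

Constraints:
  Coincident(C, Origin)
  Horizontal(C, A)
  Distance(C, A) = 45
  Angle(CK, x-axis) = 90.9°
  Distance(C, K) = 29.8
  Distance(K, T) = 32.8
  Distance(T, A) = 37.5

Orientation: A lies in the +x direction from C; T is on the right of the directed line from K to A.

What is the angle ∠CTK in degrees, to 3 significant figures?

61.0°

C is at the origin; C and A share the same y with |CA| = 45.0 and A in +x, so A = (45.0, 0). CK runs at 90.9° with |CK| = 29.8, so K = (-0.468, 29.8). T is determined by |KT| = 32.8 and |TA| = 37.5 together: it lies at the intersection of circle(K, 32.8) and circle(A, 37.5). With |KA| = 54.4, the foot of the radical line on KA is 24.1 from K and the perpendicular offset is √(32.8² − 24.1²) = 22.2. Taking the right-of-KA solution: T = (7.55, -2.01).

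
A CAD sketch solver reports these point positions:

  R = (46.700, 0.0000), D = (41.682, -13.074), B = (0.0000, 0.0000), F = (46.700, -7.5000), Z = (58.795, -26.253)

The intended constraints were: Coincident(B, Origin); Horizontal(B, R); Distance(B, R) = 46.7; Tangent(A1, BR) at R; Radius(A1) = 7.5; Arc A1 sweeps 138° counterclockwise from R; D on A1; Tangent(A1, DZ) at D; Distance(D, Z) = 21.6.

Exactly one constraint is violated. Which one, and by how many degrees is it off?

Tangent(A1, DZ) at D — off by 4.39°.

B = (0.00, 0.00) ✓; B.y = 0.00, R.y = 0.00 ✓; |BR| = 46.70 ✓; ∠(FR, RB) = 90.00° ✓; |FR| = 7.500 ✓; bearing(F→D) − bearing(F→R) = 138.0° ✓; |FD| = 7.500 ✓; ∠(FD, DZ) = 85.61° ✗; |DZ| = 21.60 ✓.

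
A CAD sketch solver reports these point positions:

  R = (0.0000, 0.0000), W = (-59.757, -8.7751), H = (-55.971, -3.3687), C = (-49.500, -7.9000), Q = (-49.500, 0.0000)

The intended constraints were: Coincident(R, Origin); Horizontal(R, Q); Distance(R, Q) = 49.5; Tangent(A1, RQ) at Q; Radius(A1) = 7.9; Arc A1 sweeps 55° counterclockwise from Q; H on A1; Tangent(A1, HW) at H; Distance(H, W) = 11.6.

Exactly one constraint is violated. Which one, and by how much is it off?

Distance(H, W) = 11.6 — off by 5.00.

R = (0.00, 0.00) ✓; R.y = 0.00, Q.y = 0.00 ✓; |RQ| = 49.50 ✓; ∠(CQ, QR) = 90.00° ✓; |CQ| = 7.900 ✓; bearing(C→H) − bearing(C→Q) = 55.00° ✓; |CH| = 7.900 ✓; ∠(CH, HW) = 90.00° ✓; |HW| = 6.600 ✗.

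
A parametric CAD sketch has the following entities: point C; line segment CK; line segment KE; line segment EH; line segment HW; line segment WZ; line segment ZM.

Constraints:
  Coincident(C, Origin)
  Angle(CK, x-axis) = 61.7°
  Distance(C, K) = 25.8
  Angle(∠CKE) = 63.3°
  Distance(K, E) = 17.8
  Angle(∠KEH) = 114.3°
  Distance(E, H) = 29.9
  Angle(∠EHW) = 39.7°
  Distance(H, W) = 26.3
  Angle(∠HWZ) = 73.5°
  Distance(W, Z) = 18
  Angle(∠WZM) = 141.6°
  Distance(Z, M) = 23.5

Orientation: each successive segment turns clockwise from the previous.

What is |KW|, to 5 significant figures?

17.000

C is at the origin; CK runs at 61.7° with length 25.8, so K = (12.231, 22.716). ∠CKE = 63.3° gives KE at -55.000° from the x-axis; with |KE| = 17.8, E = (22.441, 8.1354). ∠KEH = 114.3° gives EH at -120.70° from the x-axis; with |EH| = 29.9, H = (7.1759, -17.574). ∠EHW = 39.7° gives HW at 99.000° from the x-axis; with |HW| = 26.3, W = (3.0617, 8.4020). Then |KW| = |W − K| = 17.000.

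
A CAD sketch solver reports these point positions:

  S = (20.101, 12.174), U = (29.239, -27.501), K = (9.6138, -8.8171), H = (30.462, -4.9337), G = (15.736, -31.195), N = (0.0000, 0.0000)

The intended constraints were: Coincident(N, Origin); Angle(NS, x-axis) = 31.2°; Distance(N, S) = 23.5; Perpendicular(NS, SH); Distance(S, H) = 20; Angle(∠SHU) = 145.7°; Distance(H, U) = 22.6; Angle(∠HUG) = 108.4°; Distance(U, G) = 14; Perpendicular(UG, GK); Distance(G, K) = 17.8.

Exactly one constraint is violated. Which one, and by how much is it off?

Distance(G, K) = 17.8 — off by 5.40.

N = (0.00, 0.00) ✓; NS at 31.20° ✓; |NS| = 23.50 ✓; ∠(NS, SH) = 90.00° ✓; |SH| = 20.00 ✓; ∠SHU = 145.7° ✓; |HU| = 22.60 ✓; ∠HUG = 108.4° ✓; |UG| = 14.00 ✓; ∠(UG, GK) = 90.00° ✓; |GK| = 23.20 ✗.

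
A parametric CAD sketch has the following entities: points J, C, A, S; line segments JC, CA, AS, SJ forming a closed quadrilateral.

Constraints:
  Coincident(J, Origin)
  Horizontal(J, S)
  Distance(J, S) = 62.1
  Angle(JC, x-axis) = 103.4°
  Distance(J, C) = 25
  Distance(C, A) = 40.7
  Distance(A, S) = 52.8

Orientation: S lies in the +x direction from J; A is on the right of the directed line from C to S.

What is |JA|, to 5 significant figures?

16.805

J is at the origin; JS is horizontal with |JS| = 62.1 and S in +x, so S = (62.1, 0). JC runs at 103.4° with |JC| = 25.0, so C = (-5.7937, 24.319). A is determined by |CA| = 40.7 and |AS| = 52.8 together: it lies at the intersection of circle(C, 40.7) and circle(S, 52.8). With |CS| = 72.118, the foot of the radical line on CS is 28.215 from C and the perpendicular offset is √(40.7² − 28.215²) = 29.332. Taking the right-of-CS solution: A = (10.877, -12.810).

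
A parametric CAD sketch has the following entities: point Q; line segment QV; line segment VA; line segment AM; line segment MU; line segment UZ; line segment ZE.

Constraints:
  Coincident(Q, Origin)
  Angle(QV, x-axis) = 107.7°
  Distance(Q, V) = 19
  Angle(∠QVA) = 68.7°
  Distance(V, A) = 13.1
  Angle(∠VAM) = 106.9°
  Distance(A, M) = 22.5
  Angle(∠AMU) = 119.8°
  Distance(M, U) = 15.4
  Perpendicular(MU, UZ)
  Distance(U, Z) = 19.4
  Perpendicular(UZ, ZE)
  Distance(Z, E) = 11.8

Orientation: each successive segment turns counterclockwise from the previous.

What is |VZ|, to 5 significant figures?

20.074

Q is at the origin; QV runs at 107.7° with length 19.0, so V = (-5.7766, 18.101). ∠QVA = 68.7° gives VA at -141.00° from the x-axis; with |VA| = 13.1, A = (-15.957, 9.8565). ∠VAM = 106.9° gives AM at -67.900° from the x-axis; with |AM| = 22.5, M = (-7.4922, -10.990). ∠AMU = 119.8° gives MU at -7.7000° from the x-axis; with |MU| = 15.4, U = (7.7689, -13.054). The perpendicularity gives UZ at right angles to MU, so UZ runs at 82.300°; with |UZ| = 19.4, Z = (10.368, 6.1713). Then |VZ| = |Z − V| = 20.074.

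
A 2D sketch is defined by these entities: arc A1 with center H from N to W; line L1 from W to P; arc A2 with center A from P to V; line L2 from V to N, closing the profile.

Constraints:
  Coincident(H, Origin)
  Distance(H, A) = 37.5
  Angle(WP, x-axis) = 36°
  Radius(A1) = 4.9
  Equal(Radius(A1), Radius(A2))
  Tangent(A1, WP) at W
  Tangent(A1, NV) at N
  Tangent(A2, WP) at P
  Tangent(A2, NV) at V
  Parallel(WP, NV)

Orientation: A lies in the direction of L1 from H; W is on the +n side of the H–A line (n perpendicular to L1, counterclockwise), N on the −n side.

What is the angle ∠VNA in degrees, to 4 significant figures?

7.444°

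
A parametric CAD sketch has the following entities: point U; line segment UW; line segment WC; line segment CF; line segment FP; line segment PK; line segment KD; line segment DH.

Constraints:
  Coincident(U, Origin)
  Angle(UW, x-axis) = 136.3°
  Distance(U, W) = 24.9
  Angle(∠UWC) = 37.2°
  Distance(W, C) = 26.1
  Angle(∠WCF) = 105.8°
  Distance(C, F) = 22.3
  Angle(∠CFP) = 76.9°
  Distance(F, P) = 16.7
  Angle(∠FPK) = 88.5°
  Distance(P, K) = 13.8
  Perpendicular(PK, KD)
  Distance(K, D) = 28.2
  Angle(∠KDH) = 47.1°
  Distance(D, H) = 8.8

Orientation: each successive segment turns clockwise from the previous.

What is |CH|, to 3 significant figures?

18.4

U is at the origin; UW runs at 136.3° with length 24.9, so W = (-18.0, 17.2). ∠UWC = 37.2° gives WC at -6.50° from the x-axis; with |WC| = 26.1, C = (7.93, 14.2). ∠WCF = 105.8° gives CF at -80.7° from the x-axis; with |CF| = 22.3, F = (11.5, -7.76). ∠CFP = 76.9° gives FP at 176° from the x-axis; with |FP| = 16.7, P = (-5.13, -6.65). ∠FPK = 88.5° gives PK at 84.7° from the x-axis; with |PK| = 13.8, K = (-3.85, 7.09). PK is perpendicular to KD, so KD runs at -5.30°; with |KD| = 28.2, D = (24.2, 4.48). ∠KDH = 47.1° gives DH at -138° from the x-axis; with |DH| = 8.8, H = (17.7, -1.38). Then |CH| = |H − C| = 18.4.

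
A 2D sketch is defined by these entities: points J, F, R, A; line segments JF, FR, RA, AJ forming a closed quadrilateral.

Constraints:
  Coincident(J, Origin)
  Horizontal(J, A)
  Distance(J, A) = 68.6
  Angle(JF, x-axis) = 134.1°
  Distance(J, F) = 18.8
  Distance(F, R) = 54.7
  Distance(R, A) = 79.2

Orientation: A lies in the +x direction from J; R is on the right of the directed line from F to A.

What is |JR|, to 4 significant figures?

39.61

Checks: |FR| = 54.70 ✓; |RA| = 79.20 ✓.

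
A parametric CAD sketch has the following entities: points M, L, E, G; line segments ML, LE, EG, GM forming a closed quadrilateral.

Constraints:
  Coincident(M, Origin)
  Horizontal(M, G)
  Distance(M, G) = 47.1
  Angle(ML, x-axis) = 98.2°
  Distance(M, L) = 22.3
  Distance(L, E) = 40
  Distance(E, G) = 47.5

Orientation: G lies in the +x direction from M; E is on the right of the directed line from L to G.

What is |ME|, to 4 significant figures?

17.70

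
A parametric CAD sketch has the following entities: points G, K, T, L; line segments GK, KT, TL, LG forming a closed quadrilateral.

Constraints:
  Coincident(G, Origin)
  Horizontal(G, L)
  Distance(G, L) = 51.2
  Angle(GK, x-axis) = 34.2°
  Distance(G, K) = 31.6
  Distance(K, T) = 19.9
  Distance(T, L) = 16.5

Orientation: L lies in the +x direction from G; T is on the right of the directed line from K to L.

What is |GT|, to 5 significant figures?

34.702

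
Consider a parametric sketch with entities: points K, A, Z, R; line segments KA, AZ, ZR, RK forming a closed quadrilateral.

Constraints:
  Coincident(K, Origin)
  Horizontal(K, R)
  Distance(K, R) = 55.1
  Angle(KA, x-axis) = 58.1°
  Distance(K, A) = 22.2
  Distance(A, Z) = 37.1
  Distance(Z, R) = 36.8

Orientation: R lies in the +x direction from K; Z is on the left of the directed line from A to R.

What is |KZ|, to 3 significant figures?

57.2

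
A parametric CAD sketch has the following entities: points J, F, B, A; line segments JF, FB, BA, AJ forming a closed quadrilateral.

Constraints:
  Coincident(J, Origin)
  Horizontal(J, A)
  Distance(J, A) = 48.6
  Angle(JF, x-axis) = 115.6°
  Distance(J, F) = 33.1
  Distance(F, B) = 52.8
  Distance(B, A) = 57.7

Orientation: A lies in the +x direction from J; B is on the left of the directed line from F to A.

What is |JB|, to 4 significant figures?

63.85

Checks: |FB| = 52.80 ✓; |BA| = 57.70 ✓.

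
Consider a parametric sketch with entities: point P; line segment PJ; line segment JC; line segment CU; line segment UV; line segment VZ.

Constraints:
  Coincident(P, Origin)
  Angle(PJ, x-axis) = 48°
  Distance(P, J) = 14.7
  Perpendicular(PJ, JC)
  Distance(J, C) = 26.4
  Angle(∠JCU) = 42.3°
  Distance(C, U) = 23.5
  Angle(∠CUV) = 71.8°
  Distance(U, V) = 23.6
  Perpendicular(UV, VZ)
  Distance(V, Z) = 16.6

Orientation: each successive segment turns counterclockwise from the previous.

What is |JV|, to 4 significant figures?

5.760

P is at the origin; PJ runs at 48.0° with length 14.7, so J = (9.836, 10.92). PJ is perpendicular to JC, so JC runs at 138.0°; with |JC| = 26.4, C = (-9.783, 28.59). ∠JCU = 42.3° gives CU at -84.30° from the x-axis; with |CU| = 23.5, U = (-7.449, 5.205). ∠CUV = 71.8° gives UV at 23.90° from the x-axis; with |UV| = 23.6, V = (14.13, 14.77). Then |JV| = |V − J| = 5.760.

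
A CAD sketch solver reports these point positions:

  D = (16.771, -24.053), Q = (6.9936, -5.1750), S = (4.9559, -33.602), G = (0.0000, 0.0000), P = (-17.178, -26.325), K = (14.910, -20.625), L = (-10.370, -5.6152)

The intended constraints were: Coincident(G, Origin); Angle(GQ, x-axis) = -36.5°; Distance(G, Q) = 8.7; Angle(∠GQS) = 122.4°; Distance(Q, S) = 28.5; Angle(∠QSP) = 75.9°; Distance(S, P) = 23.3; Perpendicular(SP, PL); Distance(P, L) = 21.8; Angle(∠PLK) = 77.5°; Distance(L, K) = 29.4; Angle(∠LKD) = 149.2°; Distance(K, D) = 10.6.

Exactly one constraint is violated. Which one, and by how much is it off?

Distance(K, D) = 10.6 — off by 6.70.

G = (0.00, 0.00) ✓; GQ at -36.50° ✓; |GQ| = 8.700 ✓; ∠GQS = 122.4° ✓; |QS| = 28.50 ✓; ∠QSP = 75.90° ✓; |SP| = 23.30 ✓; ∠(SP, PL) = 90.00° ✓; |PL| = 21.80 ✓; ∠PLK = 77.50° ✓; |LK| = 29.40 ✓; ∠LKD = 149.2° ✓; |KD| = 3.901 ✗.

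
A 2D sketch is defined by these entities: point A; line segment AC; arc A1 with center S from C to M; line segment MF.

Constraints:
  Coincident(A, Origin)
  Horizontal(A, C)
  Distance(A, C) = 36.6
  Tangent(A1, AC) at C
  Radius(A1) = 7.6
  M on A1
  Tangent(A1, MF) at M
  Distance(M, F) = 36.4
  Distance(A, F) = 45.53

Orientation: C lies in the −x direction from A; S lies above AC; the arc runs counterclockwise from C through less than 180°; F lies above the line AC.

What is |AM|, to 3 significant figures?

29.8

A is at the origin; AC is horizontal with |AC| = 36.6 and C on the −x side, so C = (-36.6, 0.00). A1 meets AC tangentially, so SC is at right angles to AC, so S = C + (0, 7.6) = (-36.6, 7.60). Since SM ⟂ MF (tangency), |SF| = √(7.6² + 36.4²) = 37.2 regardless of where M sits on A1. So F lies on both circle(A, 45.53) and circle(S, 37.2); the above-AC intersection is F = (-20.0, 40.9). M is the foot of the tangent from F: M = (-29.2, 5.68).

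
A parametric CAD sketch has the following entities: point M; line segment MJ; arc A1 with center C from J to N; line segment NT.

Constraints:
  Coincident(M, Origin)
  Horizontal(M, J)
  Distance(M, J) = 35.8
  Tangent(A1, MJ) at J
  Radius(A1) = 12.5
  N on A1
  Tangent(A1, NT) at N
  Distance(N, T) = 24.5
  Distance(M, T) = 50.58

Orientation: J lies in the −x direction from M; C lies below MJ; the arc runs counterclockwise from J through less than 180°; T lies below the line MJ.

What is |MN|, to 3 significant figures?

50.0

M is at the origin; MJ is horizontal with |MJ| = 35.8 and J on the −x side, so J = (-35.8, 0.00). A1 meets MJ tangentially, so CJ is at right angles to MJ, so C = J + (0, -12.5) = (-35.8, -12.5). Since CN ⟂ NT (tangency), |CT| = √(12.5² + 24.5²) = 27.5 regardless of where N sits on A1. So T lies on both circle(M, 50.58) and circle(C, 27.5); the below-MJ intersection is T = (-31.4, -39.7). N is the foot of the tangent from T: N = (-45.9, -19.9).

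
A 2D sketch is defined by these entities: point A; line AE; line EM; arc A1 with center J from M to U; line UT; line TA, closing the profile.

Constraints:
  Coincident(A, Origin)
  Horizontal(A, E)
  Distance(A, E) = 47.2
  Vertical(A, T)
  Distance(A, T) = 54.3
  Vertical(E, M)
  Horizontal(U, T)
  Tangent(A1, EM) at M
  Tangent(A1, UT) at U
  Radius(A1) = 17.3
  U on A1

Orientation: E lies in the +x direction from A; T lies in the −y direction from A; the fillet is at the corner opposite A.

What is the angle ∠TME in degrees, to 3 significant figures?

110°

The virtual corner opposite A is at (47.2, -54.3). Tangency of A1 to EM means the radius JM is perpendicular to EM and A1 meets UT tangentially, so JU is at right angles to UT, with radius 17.3, so the center J sits 17.3 in from both sides at J = (29.9, -37.0). That places the tangent points at M = (47.2, -37.0) on EM and U = (29.9, -54.3) on UT. Then cos ∠TME = MT·ME / (|MT||ME|), giving 110°.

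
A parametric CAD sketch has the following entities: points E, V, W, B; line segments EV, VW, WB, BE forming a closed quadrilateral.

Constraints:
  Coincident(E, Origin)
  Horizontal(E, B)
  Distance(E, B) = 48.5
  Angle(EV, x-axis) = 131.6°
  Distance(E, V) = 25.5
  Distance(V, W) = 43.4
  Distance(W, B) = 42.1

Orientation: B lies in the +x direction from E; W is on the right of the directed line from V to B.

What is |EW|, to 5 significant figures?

18.076

Checks: |VW| = 43.40 ✓; |WB| = 42.10 ✓.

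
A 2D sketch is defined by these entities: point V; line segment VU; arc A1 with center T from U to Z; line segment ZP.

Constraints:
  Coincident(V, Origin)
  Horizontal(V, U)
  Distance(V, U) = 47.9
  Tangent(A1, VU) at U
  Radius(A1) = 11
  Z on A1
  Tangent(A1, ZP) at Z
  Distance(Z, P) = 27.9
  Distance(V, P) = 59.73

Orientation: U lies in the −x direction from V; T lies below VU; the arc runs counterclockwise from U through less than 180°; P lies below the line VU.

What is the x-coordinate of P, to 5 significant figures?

-43.720

V is at the origin; V and U share the same y with |VU| = 47.9 and U on the −x side, so U = (-47.900, 0.0000). Since A1 is tangent to VU there, TU ⟂ VU, so T = U + (0, -11) = (-47.900, -11.000). Since TZ ⟂ ZP (tangency), |TP| = √(11.0² + 27.9²) = 29.990 regardless of where Z sits on A1. So P lies on both circle(V, 59.73) and circle(T, 29.990); the below-VU intersection is P = (-43.720, -40.697). Z is the foot of the tangent from P: Z = (-57.471, -16.422).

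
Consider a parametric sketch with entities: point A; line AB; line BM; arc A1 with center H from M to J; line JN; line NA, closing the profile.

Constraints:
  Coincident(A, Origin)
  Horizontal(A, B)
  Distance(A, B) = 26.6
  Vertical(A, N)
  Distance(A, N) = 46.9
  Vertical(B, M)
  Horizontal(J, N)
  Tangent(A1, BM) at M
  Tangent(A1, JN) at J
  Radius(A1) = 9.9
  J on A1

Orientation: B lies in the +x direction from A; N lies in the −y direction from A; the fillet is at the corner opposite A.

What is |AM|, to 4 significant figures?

45.57

A is at the origin; A and B share the same y with |AB| = 26.6 and B on the +x side, so B = (26.60, 0.000). A and N share the same x with |AN| = 46.9 and N on the −y side, so N = (0.000, -46.90). The virtual corner opposite A is at (26.60, -46.90). The tangent condition forces HM to be normal to BM and since A1 is tangent to JN there, HJ ⟂ JN, with radius 9.9, so the center H sits 9.9 in from both sides at H = (16.70, -37.00). That places the tangent points at M = (26.60, -37.00) on BM and J = (16.70, -46.90) on JN. Then |AM| = |M − A| = 45.57.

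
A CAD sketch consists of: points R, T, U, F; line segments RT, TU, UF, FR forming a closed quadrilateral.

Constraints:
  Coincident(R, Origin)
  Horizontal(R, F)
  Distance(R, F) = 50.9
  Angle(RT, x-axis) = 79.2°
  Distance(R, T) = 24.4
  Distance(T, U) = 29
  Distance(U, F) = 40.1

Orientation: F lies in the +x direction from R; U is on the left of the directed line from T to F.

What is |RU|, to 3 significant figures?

47.0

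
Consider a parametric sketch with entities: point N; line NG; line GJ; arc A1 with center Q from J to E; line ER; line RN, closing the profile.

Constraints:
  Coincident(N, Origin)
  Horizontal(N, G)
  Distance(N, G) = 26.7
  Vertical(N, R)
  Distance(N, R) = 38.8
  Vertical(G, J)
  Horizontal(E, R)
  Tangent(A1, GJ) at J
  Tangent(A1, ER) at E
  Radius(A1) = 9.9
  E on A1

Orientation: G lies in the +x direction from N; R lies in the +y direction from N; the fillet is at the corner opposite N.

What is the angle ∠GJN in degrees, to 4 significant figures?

42.73°

N is at the origin; NG is horizontal with |NG| = 26.7 and G on the +x side, so G = (26.70, 0.000). N and R share the same x with |NR| = 38.8 and R on the +y side, so R = (0.000, 38.80). The virtual corner opposite N is at (26.70, 38.80). The tangent condition forces QJ to be normal to GJ and tangency of A1 to ER means the radius QE is perpendicular to ER, with radius 9.9, so the center Q sits 9.9 in from both sides at Q = (16.80, 28.90). That places the tangent points at J = (26.70, 28.90) on GJ and E = (16.80, 38.80) on ER. Then cos ∠GJN = JG·JN / (|JG||JN|), giving 42.73°.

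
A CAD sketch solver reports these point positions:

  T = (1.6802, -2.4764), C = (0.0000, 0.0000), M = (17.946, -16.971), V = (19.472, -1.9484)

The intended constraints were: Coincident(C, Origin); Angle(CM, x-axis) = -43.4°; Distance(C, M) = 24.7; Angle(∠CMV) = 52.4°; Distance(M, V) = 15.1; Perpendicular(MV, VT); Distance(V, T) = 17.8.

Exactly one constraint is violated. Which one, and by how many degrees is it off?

Perpendicular(MV, VT) — off by 7.50°.

C = (0.00, 0.00) ✓; CM at -43.40° ✓; |CM| = 24.70 ✓; ∠CMV = 52.40° ✓; |MV| = 15.10 ✓; ∠(MV, VT) = 97.50° ✗; |VT| = 17.80 ✓.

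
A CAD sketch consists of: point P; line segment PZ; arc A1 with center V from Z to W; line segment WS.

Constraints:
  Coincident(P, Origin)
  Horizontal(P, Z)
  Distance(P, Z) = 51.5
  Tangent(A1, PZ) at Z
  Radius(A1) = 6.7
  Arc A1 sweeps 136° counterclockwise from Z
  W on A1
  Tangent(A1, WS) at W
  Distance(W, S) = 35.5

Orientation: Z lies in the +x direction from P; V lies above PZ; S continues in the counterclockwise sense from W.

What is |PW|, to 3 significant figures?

57.3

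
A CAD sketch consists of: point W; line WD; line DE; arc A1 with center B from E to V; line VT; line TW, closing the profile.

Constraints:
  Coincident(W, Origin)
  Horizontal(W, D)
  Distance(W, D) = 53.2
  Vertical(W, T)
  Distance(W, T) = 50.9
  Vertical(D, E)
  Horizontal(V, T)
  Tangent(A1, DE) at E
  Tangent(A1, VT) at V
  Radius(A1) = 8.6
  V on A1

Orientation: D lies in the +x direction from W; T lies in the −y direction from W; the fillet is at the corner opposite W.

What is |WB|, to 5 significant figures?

61.469

W and T share the same x with |WT| = 50.9 and T on the −y side, so T = (0.0000, -50.900). The virtual corner opposite W is at (53.200, -50.900). The tangent condition forces BE to be normal to DE and A1 meets VT tangentially, so BV is at right angles to VT, with radius 8.6, so the center B sits 8.6 in from both sides at B = (44.600, -42.300). Then |WB| = |B − W| = 61.469.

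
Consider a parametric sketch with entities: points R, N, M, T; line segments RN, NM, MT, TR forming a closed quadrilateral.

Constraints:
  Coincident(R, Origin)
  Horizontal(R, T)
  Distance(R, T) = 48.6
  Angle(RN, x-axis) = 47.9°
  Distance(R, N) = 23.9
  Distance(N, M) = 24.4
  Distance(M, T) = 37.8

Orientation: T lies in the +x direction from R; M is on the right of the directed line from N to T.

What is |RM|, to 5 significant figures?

12.905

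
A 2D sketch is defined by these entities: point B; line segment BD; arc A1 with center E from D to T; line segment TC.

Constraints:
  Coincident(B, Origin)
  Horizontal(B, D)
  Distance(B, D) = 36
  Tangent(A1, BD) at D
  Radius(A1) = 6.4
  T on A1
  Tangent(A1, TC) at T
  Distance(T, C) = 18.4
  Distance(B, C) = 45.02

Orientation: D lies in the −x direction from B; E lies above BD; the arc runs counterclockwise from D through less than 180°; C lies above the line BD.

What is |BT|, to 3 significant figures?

31.3

B is at the origin; B and D share the same y with |BD| = 36.0 and D on the −x side, so D = (-36.0, 0.00). The tangent condition forces ED to be normal to BD, so E = D + (0, 6.4) = (-36.0, 6.40). Since ET ⟂ TC (tangency), |EC| = √(6.4² + 18.4²) = 19.5 regardless of where T sits on A1. So C lies on both circle(B, 45.02) and circle(E, 19.5); the above-BD intersection is C = (-36.8, 25.9). T is the foot of the tangent from C: T = (-30.1, 8.76).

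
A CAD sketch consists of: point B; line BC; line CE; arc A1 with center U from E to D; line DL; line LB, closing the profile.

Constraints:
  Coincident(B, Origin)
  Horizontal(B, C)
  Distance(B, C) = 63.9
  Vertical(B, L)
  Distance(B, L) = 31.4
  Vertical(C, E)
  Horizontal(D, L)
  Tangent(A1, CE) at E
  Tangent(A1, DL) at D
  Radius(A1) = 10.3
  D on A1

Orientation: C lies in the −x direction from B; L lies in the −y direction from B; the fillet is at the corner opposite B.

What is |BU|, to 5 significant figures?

57.604

BL is vertical with |BL| = 31.4 and L on the −y side, so L = (0.0000, -31.400). The virtual corner opposite B is at (-63.900, -31.400). A1 meets CE tangentially, so UE is at right angles to CE and A1 meets DL tangentially, so UD is at right angles to DL, with radius 10.3, so the center U sits 10.3 in from both sides at U = (-53.600, -21.100). Then |BU| = |U − B| = 57.604.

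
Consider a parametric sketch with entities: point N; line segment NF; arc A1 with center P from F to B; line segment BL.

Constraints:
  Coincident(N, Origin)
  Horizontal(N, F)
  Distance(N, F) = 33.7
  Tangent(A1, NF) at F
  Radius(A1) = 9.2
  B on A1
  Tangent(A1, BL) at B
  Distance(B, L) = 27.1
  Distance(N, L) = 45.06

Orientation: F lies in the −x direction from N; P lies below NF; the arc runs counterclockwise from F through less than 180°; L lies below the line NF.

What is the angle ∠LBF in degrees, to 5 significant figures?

117.86°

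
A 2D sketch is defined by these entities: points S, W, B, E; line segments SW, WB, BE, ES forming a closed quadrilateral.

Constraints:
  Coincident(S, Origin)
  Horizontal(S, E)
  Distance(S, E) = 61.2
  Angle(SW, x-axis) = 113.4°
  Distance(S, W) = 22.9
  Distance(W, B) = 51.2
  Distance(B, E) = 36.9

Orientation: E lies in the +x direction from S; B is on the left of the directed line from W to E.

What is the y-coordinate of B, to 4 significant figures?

30.96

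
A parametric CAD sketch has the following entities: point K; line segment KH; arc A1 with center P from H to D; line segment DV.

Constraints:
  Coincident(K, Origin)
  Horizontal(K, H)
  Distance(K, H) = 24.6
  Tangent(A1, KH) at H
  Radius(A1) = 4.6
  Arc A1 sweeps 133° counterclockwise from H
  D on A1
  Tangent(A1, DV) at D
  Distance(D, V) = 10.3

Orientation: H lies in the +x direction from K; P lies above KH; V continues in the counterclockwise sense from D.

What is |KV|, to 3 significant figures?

25.9

K is at the origin; K and H share the same y with |KH| = 24.6 and H on the +x side, so H = (24.6, 0.00). Tangency of A1 to KH means the radius PH is perpendicular to KH, so P = H + (0, 4.6) = (24.6, 4.60). On A1, H sits at bearing -90° from P; a 133° counterclockwise sweep puts D at bearing 43°, so D = P + 4.6·(cos 43°, sin 43°) = (28.0, 7.74). Tangency of A1 to DV means the radius PD is perpendicular to DV, so DV runs along (−sin 43°, cos 43°); with |DV| = 10.3, V = (20.9, 15.3). Then |KV| = |V − K| = 25.9.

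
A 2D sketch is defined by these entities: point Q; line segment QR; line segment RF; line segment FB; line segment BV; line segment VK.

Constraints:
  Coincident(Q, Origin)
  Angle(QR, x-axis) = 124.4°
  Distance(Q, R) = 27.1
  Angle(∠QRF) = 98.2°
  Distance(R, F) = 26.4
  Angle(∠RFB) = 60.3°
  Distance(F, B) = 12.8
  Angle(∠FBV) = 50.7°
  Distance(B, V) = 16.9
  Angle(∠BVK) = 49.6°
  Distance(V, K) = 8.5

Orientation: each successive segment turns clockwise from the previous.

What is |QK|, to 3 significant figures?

38.6

Q is at the origin; QR runs at 124.4° with length 27.1, so R = (-15.3, 22.4). ∠QRF = 98.2° gives RF at 42.6° from the x-axis; with |RF| = 26.4, F = (4.12, 40.2). ∠RFB = 60.3° gives FB at -77.1° from the x-axis; with |FB| = 12.8, B = (6.98, 27.8). ∠FBV = 50.7° gives BV at 154° from the x-axis; with |BV| = 16.9, V = (-8.16, 35.3). ∠BVK = 49.6° gives VK at 23.2° from the x-axis; with |VK| = 8.5, K = (-0.345, 38.6). Then |QK| = |K − Q| = 38.6.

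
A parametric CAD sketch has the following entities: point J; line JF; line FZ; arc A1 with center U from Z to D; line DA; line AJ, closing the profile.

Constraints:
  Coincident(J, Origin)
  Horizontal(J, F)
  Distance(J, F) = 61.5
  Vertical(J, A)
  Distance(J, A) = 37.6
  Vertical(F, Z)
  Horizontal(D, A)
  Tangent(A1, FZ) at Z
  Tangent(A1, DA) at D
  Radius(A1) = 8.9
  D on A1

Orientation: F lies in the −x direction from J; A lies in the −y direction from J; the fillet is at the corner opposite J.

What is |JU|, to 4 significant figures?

59.92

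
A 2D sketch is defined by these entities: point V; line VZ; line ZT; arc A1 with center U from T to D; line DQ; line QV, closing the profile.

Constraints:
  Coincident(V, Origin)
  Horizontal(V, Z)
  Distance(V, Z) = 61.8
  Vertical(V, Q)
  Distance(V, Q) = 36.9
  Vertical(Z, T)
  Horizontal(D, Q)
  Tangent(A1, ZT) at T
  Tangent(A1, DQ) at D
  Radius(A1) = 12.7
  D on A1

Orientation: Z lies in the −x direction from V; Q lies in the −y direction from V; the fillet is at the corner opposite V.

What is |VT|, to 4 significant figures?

66.37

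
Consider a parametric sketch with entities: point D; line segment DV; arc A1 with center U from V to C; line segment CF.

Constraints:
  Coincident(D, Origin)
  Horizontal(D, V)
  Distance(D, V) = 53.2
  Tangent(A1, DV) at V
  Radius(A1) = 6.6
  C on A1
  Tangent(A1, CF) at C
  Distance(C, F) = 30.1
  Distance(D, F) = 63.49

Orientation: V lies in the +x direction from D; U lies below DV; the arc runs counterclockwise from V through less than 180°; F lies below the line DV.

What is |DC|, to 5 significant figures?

47.297

D is at the origin; D and V share the same y with |DV| = 53.2 and V on the +x side, so V = (53.200, 0.0000). Tangency of A1 to DV means the radius UV is perpendicular to DV, so U = V + (0, -6.6) = (53.200, -6.6000). Since UC ⟂ CF (tangency), |UF| = √(6.6² + 30.1²) = 30.815 regardless of where C sits on A1. So F lies on both circle(D, 63.49) and circle(U, 30.815); the below-DV intersection is F = (51.335, -37.359). C is the foot of the tangent from F: C = (46.679, -7.6209).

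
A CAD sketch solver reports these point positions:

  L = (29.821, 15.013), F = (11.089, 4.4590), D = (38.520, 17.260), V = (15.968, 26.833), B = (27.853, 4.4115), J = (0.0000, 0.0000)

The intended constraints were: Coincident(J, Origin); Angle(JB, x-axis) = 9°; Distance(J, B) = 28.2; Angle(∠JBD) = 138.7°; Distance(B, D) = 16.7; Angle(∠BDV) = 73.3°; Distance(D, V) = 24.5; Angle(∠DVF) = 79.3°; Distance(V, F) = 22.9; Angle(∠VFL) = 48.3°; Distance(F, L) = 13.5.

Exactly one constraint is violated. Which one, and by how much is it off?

Distance(F, L) = 13.5 — off by 8.00.

J = (0.00, 0.00) ✓; JB at 9.000° ✓; |JB| = 28.20 ✓; ∠JBD = 138.7° ✓; |BD| = 16.70 ✓; ∠BDV = 73.30° ✓; |DV| = 24.50 ✓; ∠DVF = 79.30° ✓; |VF| = 22.90 ✓; ∠VFL = 48.30° ✓; |FL| = 21.50 ✗.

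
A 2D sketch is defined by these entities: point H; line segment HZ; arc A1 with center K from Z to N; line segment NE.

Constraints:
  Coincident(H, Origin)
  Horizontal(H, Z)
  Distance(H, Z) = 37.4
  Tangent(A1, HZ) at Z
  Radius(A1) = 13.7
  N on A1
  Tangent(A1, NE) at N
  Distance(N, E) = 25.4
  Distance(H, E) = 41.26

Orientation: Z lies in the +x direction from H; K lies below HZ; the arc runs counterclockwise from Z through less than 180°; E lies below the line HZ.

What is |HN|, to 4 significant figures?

26.46

Checks: |KN| = 13.70 ✓; ∠(KN, NE) = 90.00° ✓; |NE| = 25.40 ✓; |HE| = 41.26 ✓.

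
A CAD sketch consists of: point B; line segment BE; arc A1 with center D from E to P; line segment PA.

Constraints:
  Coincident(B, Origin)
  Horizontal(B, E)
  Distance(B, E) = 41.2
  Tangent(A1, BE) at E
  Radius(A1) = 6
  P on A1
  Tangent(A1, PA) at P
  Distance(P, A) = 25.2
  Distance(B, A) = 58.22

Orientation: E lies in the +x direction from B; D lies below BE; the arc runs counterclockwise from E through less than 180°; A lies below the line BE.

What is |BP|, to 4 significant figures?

37.28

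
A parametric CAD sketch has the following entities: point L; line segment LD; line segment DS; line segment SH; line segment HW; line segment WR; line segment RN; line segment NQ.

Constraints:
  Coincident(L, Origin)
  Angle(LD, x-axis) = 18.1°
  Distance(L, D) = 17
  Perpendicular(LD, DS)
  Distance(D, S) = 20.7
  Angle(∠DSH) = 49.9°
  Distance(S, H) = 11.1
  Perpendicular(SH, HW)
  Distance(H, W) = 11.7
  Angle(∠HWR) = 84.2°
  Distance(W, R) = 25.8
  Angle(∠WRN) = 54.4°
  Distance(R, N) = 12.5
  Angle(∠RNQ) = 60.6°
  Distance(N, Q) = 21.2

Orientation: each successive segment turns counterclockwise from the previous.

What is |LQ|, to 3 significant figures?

29.7

L is at the origin; LD runs at 18.1° with length 17.0, so D = (16.2, 5.28). The perpendicularity gives DS at right angles to LD, so DS runs at 108°; with |DS| = 20.7, S = (9.73, 25.0). ∠DSH = 49.9° gives SH at -122° from the x-axis; with |SH| = 11.1, H = (3.88, 15.5). SH is perpendicular to HW, so HW runs at -31.8°; with |HW| = 11.7, W = (13.8, 9.36). ∠HWR = 84.2° gives WR at 64.0° from the x-axis; with |WR| = 25.8, R = (25.1, 32.5). ∠WRN = 54.4° gives RN at -170° from the x-axis; with |RN| = 12.5, N = (12.8, 30.5). ∠RNQ = 60.6° gives NQ at -51.0° from the x-axis; with |NQ| = 21.2, Q = (26.1, 14.0). Then |LQ| = |Q − L| = 29.7.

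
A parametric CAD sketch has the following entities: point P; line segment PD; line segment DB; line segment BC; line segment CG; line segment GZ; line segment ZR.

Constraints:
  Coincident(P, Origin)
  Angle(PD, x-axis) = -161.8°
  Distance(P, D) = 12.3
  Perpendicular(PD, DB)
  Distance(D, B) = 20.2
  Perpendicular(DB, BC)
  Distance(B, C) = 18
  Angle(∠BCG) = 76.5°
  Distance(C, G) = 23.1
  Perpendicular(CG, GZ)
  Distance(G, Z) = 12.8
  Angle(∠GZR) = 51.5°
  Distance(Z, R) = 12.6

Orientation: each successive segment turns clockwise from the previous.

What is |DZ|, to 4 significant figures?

0.7440

P is at the origin; PD runs at -161.8° with length 12.3, so D = (-11.68, -3.842). The perpendicularity gives DB at right angles to PD, so DB runs at 108.2°; with |DB| = 20.2, B = (-17.99, 15.35). The perpendicularity gives BC at right angles to DB, so BC runs at 18.20°; with |BC| = 18.0, C = (-0.8943, 20.97). ∠BCG = 76.5° gives CG at -85.30° from the x-axis; with |CG| = 23.1, G = (0.9985, -2.053). The perpendicularity gives GZ at right angles to CG, so GZ runs at -175.3°; with |GZ| = 12.8, Z = (-11.76, -3.101). Then |DZ| = |Z − D| = 0.7440.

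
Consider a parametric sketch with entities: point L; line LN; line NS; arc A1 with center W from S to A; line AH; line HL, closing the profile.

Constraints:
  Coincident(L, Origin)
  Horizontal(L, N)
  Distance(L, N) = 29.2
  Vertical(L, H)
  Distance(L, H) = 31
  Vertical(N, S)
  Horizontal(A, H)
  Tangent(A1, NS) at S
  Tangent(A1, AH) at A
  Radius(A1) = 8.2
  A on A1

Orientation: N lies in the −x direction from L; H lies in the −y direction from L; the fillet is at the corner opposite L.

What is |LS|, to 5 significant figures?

37.047

The virtual corner opposite L is at (-29.200, -31.000). A1 meets NS tangentially, so WS is at right angles to NS and A1 meets AH tangentially, so WA is at right angles to AH, with radius 8.2, so the center W sits 8.2 in from both sides at W = (-21.000, -22.800). That places the tangent points at S = (-29.200, -22.800) on NS and A = (-21.000, -31.000) on AH. Then |LS| = |S − L| = 37.047.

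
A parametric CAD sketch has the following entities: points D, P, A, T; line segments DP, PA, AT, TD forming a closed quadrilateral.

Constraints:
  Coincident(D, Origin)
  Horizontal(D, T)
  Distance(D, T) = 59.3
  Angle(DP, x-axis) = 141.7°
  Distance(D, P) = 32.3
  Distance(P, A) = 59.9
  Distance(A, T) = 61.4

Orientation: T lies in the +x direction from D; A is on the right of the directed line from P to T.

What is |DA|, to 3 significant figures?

31.5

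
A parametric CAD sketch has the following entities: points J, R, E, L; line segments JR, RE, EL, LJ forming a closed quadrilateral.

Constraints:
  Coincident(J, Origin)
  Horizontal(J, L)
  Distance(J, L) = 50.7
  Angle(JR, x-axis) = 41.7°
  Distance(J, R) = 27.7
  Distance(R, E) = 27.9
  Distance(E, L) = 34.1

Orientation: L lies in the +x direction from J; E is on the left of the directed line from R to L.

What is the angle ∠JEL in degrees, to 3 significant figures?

63.9°

Checks: |RE| = 27.90 ✓; |EL| = 34.10 ✓.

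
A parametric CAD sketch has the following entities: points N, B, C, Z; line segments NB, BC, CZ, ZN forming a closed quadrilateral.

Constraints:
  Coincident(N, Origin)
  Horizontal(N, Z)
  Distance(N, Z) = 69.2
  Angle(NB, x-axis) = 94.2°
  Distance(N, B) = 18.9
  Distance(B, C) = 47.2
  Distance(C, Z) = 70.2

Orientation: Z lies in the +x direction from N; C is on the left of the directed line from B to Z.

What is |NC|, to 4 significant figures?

62.60

N is at the origin; N and Z share the same y with |NZ| = 69.2 and Z in +x, so Z = (69.2, 0). NB runs at 94.2° with |NB| = 18.9, so B = (-1.384, 18.85). C is determined by |BC| = 47.2 and |CZ| = 70.2 together: it lies at the intersection of circle(B, 47.2) and circle(Z, 70.2). With |BZ| = 73.06, the foot of the radical line on BZ is 18.05 from B and the perpendicular offset is √(47.2² − 18.05²) = 43.61. Taking the left-of-BZ solution: C = (27.31, 56.33).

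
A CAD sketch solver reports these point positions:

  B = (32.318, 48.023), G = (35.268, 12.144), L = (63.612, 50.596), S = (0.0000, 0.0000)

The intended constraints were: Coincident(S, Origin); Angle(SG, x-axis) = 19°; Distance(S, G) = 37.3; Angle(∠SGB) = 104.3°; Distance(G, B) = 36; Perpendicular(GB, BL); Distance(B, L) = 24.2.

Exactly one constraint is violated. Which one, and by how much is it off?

Distance(B, L) = 24.2 — off by 7.20.

S = (0.00, 0.00) ✓; SG at 19.00° ✓; |SG| = 37.30 ✓; ∠SGB = 104.3° ✓; |GB| = 36.00 ✓; ∠(GB, BL) = 90.00° ✓; |BL| = 31.40 ✗.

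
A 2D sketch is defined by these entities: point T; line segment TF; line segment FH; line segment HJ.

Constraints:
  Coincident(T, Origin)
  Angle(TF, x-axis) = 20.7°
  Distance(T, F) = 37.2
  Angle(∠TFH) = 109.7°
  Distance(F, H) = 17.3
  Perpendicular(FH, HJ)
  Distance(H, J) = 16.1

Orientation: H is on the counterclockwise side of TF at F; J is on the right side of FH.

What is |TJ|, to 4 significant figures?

59.19

T is at the origin; TF runs at 20.7° with length 37.2, so F = 37.2·(cos 20.7°, sin 20.7°) = (34.80, 13.15). ∠TFH = 109.7°, so FH runs at 20.7° + (180° − 109.7°) = 91.00° from the x-axis; with |FH| = 17.3, H = F + 17.3·(cos 91.00°, sin 91.00°) = (34.50, 30.45). FH ⟂ HJ; with |HJ| = 16.1 on the right of FH, J = H + 16.1·(0.9998, 0.01745) = (50.59, 30.73). Then |TJ| = |J − T| = 59.19.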